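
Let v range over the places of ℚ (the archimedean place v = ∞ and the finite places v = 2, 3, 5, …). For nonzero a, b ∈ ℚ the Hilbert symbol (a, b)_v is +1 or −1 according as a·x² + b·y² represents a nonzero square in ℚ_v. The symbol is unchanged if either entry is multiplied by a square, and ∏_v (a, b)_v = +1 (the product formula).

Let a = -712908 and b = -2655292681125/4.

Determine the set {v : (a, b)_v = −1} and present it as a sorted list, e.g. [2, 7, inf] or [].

Mod squares: a ≡ -19803, b ≡ -780045. Check v ∈ {∞, 2, 3, 5, 7, 17, 19, 23, 41}.
v=2: v_2(a)=2, v_2(b)=-2; units ≡ 5, 3 (mod 8); ε·ε+αω+βω = 0·1+2·1+-2·1 ≡ 0  ⇒  (a,b)_2 = +1.
v=3: a=3^3·(≡2), b=3^5·(≡1) mod 3; (2|3)=-1, (1|3)=+1; (−1)^{3·5·1}·(-1)^5·(+1)^3 = +1.
v=41: a=41^1·(≡37), b=41^2·(≡2) mod 41; (37|41)=+1, (2|41)=+1; (−1)^{1·2·20}·(+1)^2·(+1)^1 = +1.
v=7: a=7^1·(≡6), b=7^1·(≡6) mod 7; (6|7)=-1, (6|7)=-1; (−1)^{1·1·3}·(-1)^1·(-1)^1 = -1.
v=23: a=23^1·(≡8), b=23^1·(≡5) mod 23; (8|23)=+1, (5|23)=-1; (−1)^{1·1·11}·(+1)^1·(-1)^1 = +1.
v=5: a=5^0·(≡2), b=5^3·(≡4) mod 5; (2|5)=-1, (4|5)=+1; (−1)^{0·3·2}·(-1)^3·(+1)^0 = -1.
v=∞: -19803 < 0 and -780045 < 0  ⇒  (a,b)_∞ = -1.
v=17: a=17^0·(≡4), b=17^1·(≡2) mod 17; (4|17)=+1, (2|17)=+1; (−1)^{0·1·8}·(+1)^1·(+1)^0 = +1.
v=19: a=19^0·(≡10), b=19^1·(≡4) mod 19; (10|19)=-1, (4|19)=+1; (−1)^{0·1·9}·(-1)^1·(+1)^0 = -1.
|Ram(-19803, -780045)| = 4, even; anisotropic at {5, 7, 19, ∞}.

[5, 7, 19, inf]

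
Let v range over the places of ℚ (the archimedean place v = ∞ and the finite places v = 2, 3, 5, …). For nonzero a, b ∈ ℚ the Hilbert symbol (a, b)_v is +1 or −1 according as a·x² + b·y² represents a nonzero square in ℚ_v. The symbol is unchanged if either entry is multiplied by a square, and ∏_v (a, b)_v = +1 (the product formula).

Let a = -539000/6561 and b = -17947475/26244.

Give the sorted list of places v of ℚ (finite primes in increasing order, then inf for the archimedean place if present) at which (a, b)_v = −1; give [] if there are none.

[2, 13, 23, inf]

(a, b) ≡ (-110, -299) mod (ℚ^×)²; places V = {2, 3, 5, 7, 11, 13, 23, ∞}.
(a,b)_11: α=1, u≡1; β=0, v≡9 (mod 11); (1|11)=+1, (9|11)=+1; sign (−1)^0·+1^0·+1^1 = +1.
(a,b)_∞: sgn(-110)=−, sgn(-299)=−, so -1.
(a,b)_23: α=0, u≡20; β=1, v≡19 (mod 23); (20|23)=-1, (19|23)=-1; sign (−1)^0·-1^1·-1^0 = -1.
(a,b)_3: α=-8, u≡1; β=-8, v≡1 (mod 3); (1|3)=+1, (1|3)=+1; sign (−1)^0·+1^-8·+1^-8 = +1.
(a,b)_7: α=2, u≡2; β=4, v≡1 (mod 7); (2|7)=+1, (1|7)=+1; sign (−1)^0·+1^4·+1^2 = +1.
(a,b)_13: α=0, u≡5; β=1, v≡9 (mod 13); (5|13)=-1, (9|13)=+1; sign (−1)^0·-1^1·+1^0 = -1.
(a,b)_5: α=3, u≡3; β=2, v≡4 (mod 5); (3|5)=-1, (4|5)=+1; sign (−1)^0·-1^2·+1^3 = +1.
(a,b)_2: α=3, β=-2; u≡1, v≡5 (mod 8); ε(u)ε(v)=0·0, αω(v)=3·1, βω(u)=-2·0; sum ≡ 1  ⇒  -1.
|Ram(-110, -299)| = 4, even; anisotropic at {2, 13, 23, ∞}.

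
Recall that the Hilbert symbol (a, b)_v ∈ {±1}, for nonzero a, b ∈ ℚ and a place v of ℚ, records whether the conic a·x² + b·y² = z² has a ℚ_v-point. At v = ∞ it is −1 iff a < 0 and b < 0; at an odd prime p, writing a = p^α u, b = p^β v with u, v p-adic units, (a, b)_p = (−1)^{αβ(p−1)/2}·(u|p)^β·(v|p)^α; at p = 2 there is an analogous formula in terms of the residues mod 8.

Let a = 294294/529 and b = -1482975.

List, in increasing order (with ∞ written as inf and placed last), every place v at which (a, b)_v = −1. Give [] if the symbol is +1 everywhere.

Mod squares: a ≡ 6006, b ≡ -39. Check v ∈ {∞, 2, 3, 5, 7, 11, 13, 23}.
v=23: a=23^-2·(≡9), b=23^0·(≡19) mod 23; (9|23)=+1, (19|23)=-1; (−1)^{-2·0·11}·(+1)^0·(-1)^-2 = +1.
v=13: a=13^1·(≡2), b=13^3·(≡1) mod 13; (2|13)=-1, (1|13)=+1; (−1)^{1·3·6}·(-1)^3·(+1)^1 = -1.
v=11: a=11^1·(≡2), b=11^0·(≡1) mod 11; (2|11)=-1, (1|11)=+1; (−1)^{1·0·5}·(-1)^0·(+1)^1 = +1.
v=3: a=3^1·(≡1), b=3^3·(≡2) mod 3; (1|3)=+1, (2|3)=-1; (−1)^{1·3·1}·(+1)^3·(-1)^1 = +1.
v=5: a=5^0·(≡1), b=5^2·(≡1) mod 5; (1|5)=+1, (1|5)=+1; (−1)^{0·2·2}·(+1)^2·(+1)^0 = +1.
v=2: v_2(a)=1, v_2(b)=0; units ≡ 3, 1 (mod 8); ε·ε+αω+βω = 1·0+1·0+0·1 ≡ 0  ⇒  (a,b)_2 = +1.
v=∞: 6006 > 0 and -39 < 0  ⇒  (a,b)_∞ = +1.
v=7: a=7^3·(≡1), b=7^0·(≡3) mod 7; (1|7)=+1, (3|7)=-1; (−1)^{3·0·3}·(+1)^0·(-1)^3 = -1.
|Ram(6006, -39)| = 2, even; anisotropic at {7, 13}.

[7, 13]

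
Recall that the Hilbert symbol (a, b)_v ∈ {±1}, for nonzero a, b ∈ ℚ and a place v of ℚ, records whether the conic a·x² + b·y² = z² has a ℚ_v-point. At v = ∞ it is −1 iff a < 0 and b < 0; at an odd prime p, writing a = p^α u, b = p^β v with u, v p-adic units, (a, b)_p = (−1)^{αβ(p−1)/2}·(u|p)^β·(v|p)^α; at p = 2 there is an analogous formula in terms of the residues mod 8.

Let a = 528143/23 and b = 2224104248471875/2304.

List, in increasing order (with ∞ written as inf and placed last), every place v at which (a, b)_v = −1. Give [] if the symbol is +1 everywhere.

[11, 23]

(a, b) ≡ (33649, 1662595) mod (ℚ^×)²; places V = {2, 3, 5, 7, 11, 19, 23, 37, 43, ∞}.
(a,b)_∞: sgn(33649)=+, sgn(1662595)=+, so +1.
(a,b)_23: α=-1, u≡17; β=0, v≡20 (mod 23); (17|23)=-1, (20|23)=-1; sign (−1)^0·-1^0·-1^-1 = -1.
(a,b)_37: α=0, u≡34; β=1, v≡18 (mod 37); (34|37)=+1, (18|37)=-1; sign (−1)^0·+1^1·-1^0 = +1.
(a,b)_3: α=0, u≡1; β=-2, v≡1 (mod 3); (1|3)=+1, (1|3)=+1; sign (−1)^0·+1^-2·+1^0 = +1.
(a,b)_19: α=3, u≡5; β=3, v≡15 (mod 19); (5|19)=+1, (15|19)=-1; sign (−1)^1·+1^3·-1^3 = +1.
(a,b)_2: α=0, β=-8; u≡1, v≡3 (mod 8); ε(u)ε(v)=0·1, αω(v)=0·1, βω(u)=-8·0; sum ≡ 0  ⇒  +1.
(a,b)_43: α=0, u≡40; β=1, v≡28 (mod 43); (40|43)=+1, (28|43)=-1; sign (−1)^0·+1^1·-1^0 = +1.
(a,b)_11: α=1, u≡9; β=3, v≡9 (mod 11); (9|11)=+1, (9|11)=+1; sign (−1)^1·+1^3·+1^1 = -1.
(a,b)_5: α=0, u≡1; β=5, v≡4 (mod 5); (1|5)=+1, (4|5)=+1; sign (−1)^0·+1^5·+1^0 = +1.
(a,b)_7: α=1, u≡5; β=2, v≡1 (mod 7); (5|7)=-1, (1|7)=+1; sign (−1)^0·-1^2·+1^1 = +1.
(33649, 1662595 / ℚ) ramifies at {11, 23}: a division algebra.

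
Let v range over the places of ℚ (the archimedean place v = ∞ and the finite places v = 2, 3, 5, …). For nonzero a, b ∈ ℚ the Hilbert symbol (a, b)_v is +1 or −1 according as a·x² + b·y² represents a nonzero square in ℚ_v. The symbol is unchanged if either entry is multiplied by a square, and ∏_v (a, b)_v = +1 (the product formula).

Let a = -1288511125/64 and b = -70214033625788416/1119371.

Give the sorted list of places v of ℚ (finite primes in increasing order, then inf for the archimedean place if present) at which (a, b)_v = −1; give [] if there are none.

[2, 11, 19, 31, 37, inf]

(a, b) ≡ (-51540445, -10308089) mod (ℚ^×)²; places V = {2, 5, 7, 11, 13, 19, 29, 31, 37, 43, 47, ∞}.
(a,b)_47: α=0, u≡24; β=2, v≡41 (mod 47); (24|47)=+1, (41|47)=-1; sign (−1)^0·+1^2·-1^0 = +1.
(a,b)_37: α=1, u≡4; β=1, v≡22 (mod 37); (4|37)=+1, (22|37)=-1; sign (−1)^0·+1^1·-1^1 = -1.
(a,b)_29: α=0, u≡14; β=-2, v≡8 (mod 29); (14|29)=-1, (8|29)=-1; sign (−1)^0·-1^-2·-1^0 = +1.
(a,b)_13: α=0, u≡5; β=2, v≡3 (mod 13); (5|13)=-1, (3|13)=+1; sign (−1)^0·-1^2·+1^0 = +1.
(a,b)_∞: sgn(-51540445)=−, sgn(-10308089)=−, so -1.
(a,b)_5: α=3, u≡4; β=0, v≡4 (mod 5); (4|5)=+1, (4|5)=+1; sign (−1)^0·+1^0·+1^3 = +1.
(a,b)_2: α=-6, β=12; u≡3, v≡7 (mod 8); ε(u)ε(v)=1·1, αω(v)=-6·0, βω(u)=12·1; sum ≡ 1  ⇒  -1.
(a,b)_7: α=0, u≡1; β=2, v≡6 (mod 7); (1|7)=+1, (6|7)=-1; sign (−1)^0·+1^2·-1^0 = +1.
(a,b)_31: α=1, u≡9; β=1, v≡2 (mod 31); (9|31)=+1, (2|31)=+1; sign (−1)^1·+1^1·+1^1 = -1.
(a,b)_11: α=1, u≡7; β=-3, v≡2 (mod 11); (7|11)=-1, (2|11)=-1; sign (−1)^1·-1^-3·-1^1 = -1.
(a,b)_19: α=1, u≡3; β=1, v≡15 (mod 19); (3|19)=-1, (15|19)=-1; sign (−1)^1·-1^1·-1^1 = -1.
(a,b)_43: α=1, u≡16; β=1, v≡12 (mod 43); (16|43)=+1, (12|43)=-1; sign (−1)^1·+1^1·-1^1 = +1.
|Ram(-51540445, -10308089)| = 6, even; anisotropic at {2, 11, 19, 31, 37, ∞}.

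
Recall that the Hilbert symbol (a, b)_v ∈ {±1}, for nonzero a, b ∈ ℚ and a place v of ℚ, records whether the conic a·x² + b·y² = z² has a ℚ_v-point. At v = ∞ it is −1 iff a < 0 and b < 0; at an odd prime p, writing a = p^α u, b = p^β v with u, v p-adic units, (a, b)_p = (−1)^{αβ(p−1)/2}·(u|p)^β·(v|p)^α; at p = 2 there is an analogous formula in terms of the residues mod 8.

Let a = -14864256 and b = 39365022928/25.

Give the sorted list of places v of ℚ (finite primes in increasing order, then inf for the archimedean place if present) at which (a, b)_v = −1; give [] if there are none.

Mod squares: a ≡ -25806, b ≡ 133. Check v ∈ {∞, 2, 3, 5, 7, 11, 17, 19, 23}.
v=∞: -25806 < 0 and 133 > 0  ⇒  (a,b)_∞ = +1.
v=23: a=23^1·(≡5), b=23^2·(≡8) mod 23; (5|23)=-1, (8|23)=+1; (−1)^{1·2·11}·(-1)^2·(+1)^1 = +1.
v=11: a=11^1·(≡10), b=11^2·(≡5) mod 11; (10|11)=-1, (5|11)=+1; (−1)^{1·2·5}·(-1)^2·(+1)^1 = +1.
v=3: a=3^3·(≡2), b=3^0·(≡1) mod 3; (2|3)=-1, (1|3)=+1; (−1)^{3·0·1}·(-1)^0·(+1)^3 = +1.
v=17: a=17^1·(≡10), b=17^2·(≡10) mod 17; (10|17)=-1, (10|17)=-1; (−1)^{1·2·8}·(-1)^2·(-1)^1 = -1.
v=19: a=19^0·(≡14), b=19^1·(≡9) mod 19; (14|19)=-1, (9|19)=+1; (−1)^{0·1·9}·(-1)^1·(+1)^0 = -1.
v=2: v_2(a)=7, v_2(b)=4; units ≡ 1, 5 (mod 8); ε·ε+αω+βω = 0·0+7·1+4·0 ≡ 1  ⇒  (a,b)_2 = -1.
v=7: a=7^0·(≡6), b=7^1·(≡5) mod 7; (6|7)=-1, (5|7)=-1; (−1)^{0·1·3}·(-1)^1·(-1)^0 = -1.
v=5: a=5^0·(≡4), b=5^-2·(≡3) mod 5; (4|5)=+1, (3|5)=-1; (−1)^{0·-2·2}·(+1)^-2·(-1)^0 = +1.
(-25806, 133 / ℚ) ramifies at {2, 7, 17, 19}: a division algebra.

[2, 7, 17, 19]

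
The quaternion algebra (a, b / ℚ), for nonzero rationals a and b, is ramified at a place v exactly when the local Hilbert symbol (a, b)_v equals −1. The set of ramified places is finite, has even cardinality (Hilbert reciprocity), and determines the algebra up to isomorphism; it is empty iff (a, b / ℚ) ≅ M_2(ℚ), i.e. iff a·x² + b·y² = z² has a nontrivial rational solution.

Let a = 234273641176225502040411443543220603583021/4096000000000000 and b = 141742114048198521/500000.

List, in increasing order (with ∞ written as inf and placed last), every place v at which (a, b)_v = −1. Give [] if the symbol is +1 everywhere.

[2, 11, 13, 19]

(a, b) ≡ (46189, 2) mod (ℚ^×)²; places V = {2, 3, 5, 11, 13, 17, 19, ∞}.
(a,b)_5: α=-12, u≡1; β=-6, v≡3 (mod 5); (1|5)=+1, (3|5)=-1; sign (−1)^0·+1^-6·-1^-12 = +1.
(a,b)_11: α=11, u≡2; β=4, v≡2 (mod 11); (2|11)=-1, (2|11)=-1; sign (−1)^0·-1^4·-1^11 = -1.
(a,b)_19: α=9, u≡8; β=4, v≡3 (mod 19); (8|19)=-1, (3|19)=-1; sign (−1)^0·-1^4·-1^9 = -1.
(a,b)_2: α=-24, β=-5; u≡5, v≡1 (mod 8); ε(u)ε(v)=0·0, αω(v)=-24·0, βω(u)=-5·1; sum ≡ 1  ⇒  -1.
(a,b)_3: α=0, u≡1; β=2, v≡2 (mod 3); (1|3)=+1, (2|3)=-1; sign (−1)^0·+1^2·-1^0 = +1.
(a,b)_13: α=11, u≡1; β=4, v≡2 (mod 13); (1|13)=+1, (2|13)=-1; sign (−1)^0·+1^4·-1^11 = -1.
(a,b)_17: α=5, u≡7; β=2, v≡9 (mod 17); (7|17)=-1, (9|17)=+1; sign (−1)^0·-1^2·+1^5 = +1.
(a,b)_∞: sgn(46189)=+, sgn(2)=+, so +1.
|Ram(46189, 2)| = 4, even; anisotropic at {2, 11, 13, 19}.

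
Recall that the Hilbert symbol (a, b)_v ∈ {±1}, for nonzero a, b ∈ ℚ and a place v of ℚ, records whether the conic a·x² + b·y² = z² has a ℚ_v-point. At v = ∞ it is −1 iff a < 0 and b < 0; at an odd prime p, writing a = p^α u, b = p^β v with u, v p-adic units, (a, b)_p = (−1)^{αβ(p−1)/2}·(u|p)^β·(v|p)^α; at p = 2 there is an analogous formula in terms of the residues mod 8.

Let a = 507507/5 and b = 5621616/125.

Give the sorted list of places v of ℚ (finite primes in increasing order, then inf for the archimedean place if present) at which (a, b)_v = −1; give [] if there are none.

(a, b) ≡ (15015, 1155) mod (ℚ^×)²; places V = {2, 3, 5, 7, 11, 13, ∞}.
(a,b)_11: α=1, u≡5; β=1, v≡10 (mod 11); (5|11)=+1, (10|11)=-1; sign (−1)^1·+1^1·-1^1 = +1.
(a,b)_2: α=0, β=4; u≡7, v≡3 (mod 8); ε(u)ε(v)=1·1, αω(v)=0·1, βω(u)=4·0; sum ≡ 1  ⇒  -1.
(a,b)_7: α=1, u≡6; β=1, v≡1 (mod 7); (6|7)=-1, (1|7)=+1; sign (−1)^1·-1^1·+1^1 = +1.
(a,b)_3: α=1, u≡1; β=3, v≡1 (mod 3); (1|3)=+1, (1|3)=+1; sign (−1)^1·+1^3·+1^1 = -1.
(a,b)_∞: sgn(15015)=+, sgn(1155)=+, so +1.
(a,b)_5: α=-1, u≡2; β=-3, v≡1 (mod 5); (2|5)=-1, (1|5)=+1; sign (−1)^0·-1^-3·+1^-1 = -1.
(a,b)_13: α=3, u≡2; β=2, v≡11 (mod 13); (2|13)=-1, (11|13)=-1; sign (−1)^0·-1^2·-1^3 = -1.
Ram(15015, 1155) = {2, 3, 5, 13}; no ℚ_2-point on the conic.

[2, 3, 5, 13]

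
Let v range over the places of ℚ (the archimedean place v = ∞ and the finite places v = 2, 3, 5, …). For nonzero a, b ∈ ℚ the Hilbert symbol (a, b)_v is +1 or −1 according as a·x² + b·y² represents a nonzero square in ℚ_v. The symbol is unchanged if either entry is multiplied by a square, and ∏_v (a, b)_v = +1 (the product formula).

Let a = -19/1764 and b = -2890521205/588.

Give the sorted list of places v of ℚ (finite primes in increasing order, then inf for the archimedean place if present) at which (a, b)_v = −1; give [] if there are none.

[3, 13, 19, inf]

Mod squares: a ≡ -19, b ≡ -85215. Check v ∈ {∞, 2, 3, 5, 7, 11, 13, 19, 23, 29}.
v=11: a=11^0·(≡9), b=11^2·(≡8) mod 11; (9|11)=+1, (8|11)=-1; (−1)^{0·2·5}·(+1)^2·(-1)^0 = +1.
v=29: a=29^0·(≡27), b=29^2·(≡13) mod 29; (27|29)=-1, (13|29)=+1; (−1)^{0·2·14}·(-1)^2·(+1)^0 = +1.
v=23: a=23^0·(≡6), b=23^1·(≡19) mod 23; (6|23)=+1, (19|23)=-1; (−1)^{0·1·11}·(+1)^1·(-1)^0 = +1.
v=19: a=19^1·(≡13), b=19^1·(≡18) mod 19; (13|19)=-1, (18|19)=-1; (−1)^{1·1·9}·(-1)^1·(-1)^1 = -1.
v=7: a=7^-2·(≡2), b=7^-2·(≡6) mod 7; (2|7)=+1, (6|7)=-1; (−1)^{-2·-2·3}·(+1)^-2·(-1)^-2 = +1.
v=3: a=3^-2·(≡2), b=3^-1·(≡2) mod 3; (2|3)=-1, (2|3)=-1; (−1)^{-2·-1·1}·(-1)^-1·(-1)^-2 = -1.
v=2: v_2(a)=-2, v_2(b)=-2; units ≡ 5, 1 (mod 8); ε·ε+αω+βω = 0·0+-2·0+-2·1 ≡ 0  ⇒  (a,b)_2 = +1.
v=13: a=13^0·(≡8), b=13^1·(≡1) mod 13; (8|13)=-1, (1|13)=+1; (−1)^{0·1·6}·(-1)^1·(+1)^0 = -1.
v=5: a=5^0·(≡4), b=5^1·(≡3) mod 5; (4|5)=+1, (3|5)=-1; (−1)^{0·1·2}·(+1)^1·(-1)^0 = +1.
v=∞: -19 < 0 and -85215 < 0  ⇒  (a,b)_∞ = -1.
|Ram(-19, -85215)| = 4, even; anisotropic at {3, 13, 19, ∞}.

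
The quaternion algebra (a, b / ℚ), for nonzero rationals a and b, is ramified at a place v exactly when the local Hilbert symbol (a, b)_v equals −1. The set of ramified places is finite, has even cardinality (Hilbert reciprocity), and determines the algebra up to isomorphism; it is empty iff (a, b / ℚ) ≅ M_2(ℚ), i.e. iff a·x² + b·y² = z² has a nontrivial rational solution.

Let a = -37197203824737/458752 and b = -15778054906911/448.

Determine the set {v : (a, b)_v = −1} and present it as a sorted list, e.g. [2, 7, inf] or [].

[7, 11, 19, 23, 37, inf]

(a, b) ≡ (-1569799, -36105377) mod (ℚ^×)²; places V = {2, 3, 7, 11, 19, 23, 29, 37, 53, ∞}.
(a,b)_3: α=10, u≡2; β=2, v≡1 (mod 3); (2|3)=-1, (1|3)=+1; sign (−1)^0·-1^2·+1^10 = +1.
(a,b)_11: α=1, u≡9; β=3, v≡4 (mod 11); (9|11)=+1, (4|11)=+1; sign (−1)^1·+1^3·+1^1 = -1.
(a,b)_∞: sgn(-1569799)=−, sgn(-36105377)=−, so -1.
(a,b)_37: α=1, u≡1; β=1, v≡29 (mod 37); (1|37)=+1, (29|37)=-1; sign (−1)^0·+1^1·-1^1 = -1.
(a,b)_23: α=0, u≡5; β=1, v≡14 (mod 23); (5|23)=-1, (14|23)=-1; sign (−1)^0·-1^1·-1^0 = -1.
(a,b)_7: α=-1, u≡1; β=-1, v≡4 (mod 7); (1|7)=+1, (4|7)=+1; sign (−1)^1·+1^-1·+1^-1 = -1.
(a,b)_2: α=-16, β=-6; u≡1, v≡7 (mod 8); ε(u)ε(v)=0·1, αω(v)=-16·0, βω(u)=-6·0; sum ≡ 0  ⇒  +1.
(a,b)_29: α=1, u≡3; β=1, v≡21 (mod 29); (3|29)=-1, (21|29)=-1; sign (−1)^0·-1^1·-1^1 = +1.
(a,b)_53: α=2, u≡26; β=2, v≡4 (mod 53); (26|53)=-1, (4|53)=+1; sign (−1)^0·-1^2·+1^2 = +1.
(a,b)_19: α=1, u≡12; β=1, v≡2 (mod 19); (12|19)=-1, (2|19)=-1; sign (−1)^1·-1^1·-1^1 = -1.
|Ram(-1569799, -36105377)| = 6, even; anisotropic at {7, 11, 19, 23, 37, ∞}.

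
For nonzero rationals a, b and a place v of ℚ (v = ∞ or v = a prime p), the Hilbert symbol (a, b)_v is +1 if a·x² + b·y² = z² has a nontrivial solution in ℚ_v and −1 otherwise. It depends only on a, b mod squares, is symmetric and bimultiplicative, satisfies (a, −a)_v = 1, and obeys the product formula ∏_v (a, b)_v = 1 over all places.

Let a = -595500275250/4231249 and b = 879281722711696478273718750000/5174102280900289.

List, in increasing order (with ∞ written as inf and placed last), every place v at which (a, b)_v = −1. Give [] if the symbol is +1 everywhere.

[5, 19]

Mod squares: a ≡ -290, b ≡ 2755. Check v ∈ {∞, 2, 3, 5, 11, 17, 19, 29, 53}.
v=3: a=3^4·(≡1), b=3^10·(≡1) mod 3; (1|3)=+1, (1|3)=+1; (−1)^{4·10·1}·(+1)^10·(+1)^4 = +1.
v=∞: -290 < 0 and 2755 > 0  ⇒  (a,b)_∞ = +1.
v=17: a=17^-2·(≡9), b=17^-6·(≡4) mod 17; (9|17)=+1, (4|17)=+1; (−1)^{-2·-6·8}·(+1)^-6·(+1)^-2 = +1.
v=5: a=5^3·(≡2), b=5^9·(≡1) mod 5; (2|5)=-1, (1|5)=+1; (−1)^{3·9·2}·(-1)^9·(+1)^3 = -1.
v=2: v_2(a)=1, v_2(b)=4; units ≡ 7, 3 (mod 8); ε·ε+αω+βω = 1·1+1·1+4·0 ≡ 0  ⇒  (a,b)_2 = +1.
v=53: a=53^2·(≡1), b=53^4·(≡42) mod 53; (1|53)=+1, (42|53)=+1; (−1)^{2·4·26}·(+1)^4·(+1)^2 = +1.
v=19: a=19^2·(≡18), b=19^5·(≡2) mod 19; (18|19)=-1, (2|19)=-1; (−1)^{2·5·9}·(-1)^5·(-1)^2 = -1.
v=11: a=11^-4·(≡7), b=11^-8·(≡9) mod 11; (7|11)=-1, (9|11)=+1; (−1)^{-4·-8·5}·(-1)^-8·(+1)^-4 = +1.
v=29: a=29^1·(≡17), b=29^3·(≡8) mod 29; (17|29)=-1, (8|29)=-1; (−1)^{1·3·14}·(-1)^3·(-1)^1 = +1.
Ram(-290, 2755) = {5, 19}; no ℚ_5-point on the conic.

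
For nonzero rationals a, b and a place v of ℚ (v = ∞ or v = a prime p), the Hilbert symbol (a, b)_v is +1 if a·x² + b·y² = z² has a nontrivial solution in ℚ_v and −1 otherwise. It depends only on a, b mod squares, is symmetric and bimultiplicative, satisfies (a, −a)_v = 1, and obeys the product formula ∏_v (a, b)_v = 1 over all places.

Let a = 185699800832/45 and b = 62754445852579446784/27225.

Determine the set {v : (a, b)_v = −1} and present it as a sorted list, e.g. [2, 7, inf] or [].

Mod squares: a ≡ 3626949235, b ≡ 188071. Check v ∈ {∞, 2, 3, 5, 7, 11, 13, 17, 19, 23, 29, 37}.
v=37: a=37^1·(≡36), b=37^3·(≡24) mod 37; (36|37)=+1, (24|37)=-1; (−1)^{1·3·18}·(+1)^3·(-1)^1 = -1.
v=∞: 3626949235 > 0 and 188071 > 0  ⇒  (a,b)_∞ = +1.
v=19: a=19^1·(≡12), b=19^2·(≡16) mod 19; (12|19)=-1, (16|19)=+1; (−1)^{1·2·9}·(-1)^2·(+1)^1 = +1.
v=23: a=23^1·(≡22), b=23^1·(≡9) mod 23; (22|23)=-1, (9|23)=+1; (−1)^{1·1·11}·(-1)^1·(+1)^1 = +1.
v=7: a=7^1·(≡4), b=7^2·(≡1) mod 7; (4|7)=+1, (1|7)=+1; (−1)^{1·2·3}·(+1)^2·(+1)^1 = +1.
v=29: a=29^1·(≡8), b=29^2·(≡23) mod 29; (8|29)=-1, (23|29)=+1; (−1)^{1·2·14}·(-1)^2·(+1)^1 = +1.
v=2: v_2(a)=8, v_2(b)=14; units ≡ 3, 7 (mod 8); ε·ε+αω+βω = 1·1+8·0+14·1 ≡ 1  ⇒  (a,b)_2 = -1.
v=5: a=5^-1·(≡3), b=5^-2·(≡1) mod 5; (3|5)=-1, (1|5)=+1; (−1)^{-1·-2·2}·(-1)^-2·(+1)^-1 = +1.
v=13: a=13^1·(≡12), b=13^1·(≡7) mod 13; (12|13)=+1, (7|13)=-1; (−1)^{1·1·6}·(+1)^1·(-1)^1 = -1.
v=17: a=17^1·(≡10), b=17^1·(≡4) mod 17; (10|17)=-1, (4|17)=+1; (−1)^{1·1·8}·(-1)^1·(+1)^1 = -1.
v=3: a=3^-2·(≡1), b=3^-2·(≡1) mod 3; (1|3)=+1, (1|3)=+1; (−1)^{-2·-2·1}·(+1)^-2·(+1)^-2 = +1.
v=11: a=11^0·(≡7), b=11^-2·(≡1) mod 11; (7|11)=-1, (1|11)=+1; (−1)^{0·-2·5}·(-1)^-2·(+1)^0 = +1.
(3626949235, 188071 / ℚ) ramifies at {2, 13, 17, 37}: a division algebra.

[2, 13, 17, 37]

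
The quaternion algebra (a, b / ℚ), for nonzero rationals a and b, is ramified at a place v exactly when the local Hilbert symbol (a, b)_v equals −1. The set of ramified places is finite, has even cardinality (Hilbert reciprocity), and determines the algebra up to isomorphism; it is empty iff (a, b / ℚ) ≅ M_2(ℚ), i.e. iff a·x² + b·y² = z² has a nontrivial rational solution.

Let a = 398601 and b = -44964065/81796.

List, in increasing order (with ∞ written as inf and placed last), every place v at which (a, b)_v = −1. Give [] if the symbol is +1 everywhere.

[]

(a, b) ≡ (4921, -185) mod (ℚ^×)²; places V = {2, 3, 5, 7, 11, 13, 17, 19, 29, 37, ∞}.
(a,b)_13: α=0, u≡8; β=-2, v≡12 (mod 13); (8|13)=-1, (12|13)=+1; sign (−1)^0·-1^-2·+1^0 = +1.
(a,b)_19: α=1, u≡3; β=0, v≡5 (mod 19); (3|19)=-1, (5|19)=+1; sign (−1)^0·-1^0·+1^1 = +1.
(a,b)_29: α=0, u≡25; β=2, v≡17 (mod 29); (25|29)=+1, (17|29)=-1; sign (−1)^0·+1^2·-1^0 = +1.
(a,b)_11: α=0, u≡5; β=-2, v≡6 (mod 11); (5|11)=+1, (6|11)=-1; sign (−1)^0·+1^-2·-1^0 = +1.
(a,b)_17: α=0, u≡2; β=2, v≡15 (mod 17); (2|17)=+1, (15|17)=+1; sign (−1)^0·+1^2·+1^0 = +1.
(a,b)_37: α=1, u≡6; β=1, v≡15 (mod 37); (6|37)=-1, (15|37)=-1; sign (−1)^0·-1^1·-1^1 = +1.
(a,b)_5: α=0, u≡1; β=1, v≡2 (mod 5); (1|5)=+1, (2|5)=-1; sign (−1)^0·+1^1·-1^0 = +1.
(a,b)_∞: sgn(4921)=+, sgn(-185)=−, so +1.
(a,b)_7: α=1, u≡5; β=0, v≡1 (mod 7); (5|7)=-1, (1|7)=+1; sign (−1)^0·-1^0·+1^1 = +1.
(a,b)_3: α=4, u≡1; β=0, v≡1 (mod 3); (1|3)=+1, (1|3)=+1; sign (−1)^0·+1^0·+1^4 = +1.
(a,b)_2: α=0, β=-2; u≡1, v≡7 (mod 8); ε(u)ε(v)=0·1, αω(v)=0·0, βω(u)=-2·0; sum ≡ 0  ⇒  +1.
Every local symbol is +1, so the conic 4921·x² + -185·y² = z² has ℚ_v-points for all v and hence a ℚ-point; (a, b / ℚ) ≅ M_2(ℚ).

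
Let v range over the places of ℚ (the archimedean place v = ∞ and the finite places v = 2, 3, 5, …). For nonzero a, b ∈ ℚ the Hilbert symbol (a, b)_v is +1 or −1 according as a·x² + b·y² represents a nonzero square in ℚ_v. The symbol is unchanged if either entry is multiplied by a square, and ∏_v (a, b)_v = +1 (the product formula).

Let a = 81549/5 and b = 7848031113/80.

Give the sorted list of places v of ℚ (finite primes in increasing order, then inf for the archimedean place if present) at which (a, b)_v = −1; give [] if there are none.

[5, 13, 17, 37]

Mod squares: a ≡ 45305, b ≡ 1676285. Check v ∈ {∞, 2, 3, 5, 13, 17, 37, 41}.
v=17: a=17^1·(≡4), b=17^3·(≡11) mod 17; (4|17)=+1, (11|17)=-1; (−1)^{1·3·8}·(+1)^3·(-1)^1 = -1.
v=37: a=37^0·(≡15), b=37^1·(≡8) mod 37; (15|37)=-1, (8|37)=-1; (−1)^{0·1·18}·(-1)^1·(-1)^0 = -1.
v=2: v_2(a)=0, v_2(b)=-4; units ≡ 1, 5 (mod 8); ε·ε+αω+βω = 0·0+0·1+-4·0 ≡ 0  ⇒  (a,b)_2 = +1.
v=41: a=41^1·(≡37), b=41^1·(≡18) mod 41; (37|41)=+1, (18|41)=+1; (−1)^{1·1·20}·(+1)^1·(+1)^1 = +1.
v=13: a=13^1·(≡4), b=13^1·(≡6) mod 13; (4|13)=+1, (6|13)=-1; (−1)^{1·1·6}·(+1)^1·(-1)^1 = -1.
v=3: a=3^2·(≡2), b=3^4·(≡2) mod 3; (2|3)=-1, (2|3)=-1; (−1)^{2·4·1}·(-1)^4·(-1)^2 = +1.
v=∞: 45305 > 0 and 1676285 > 0  ⇒  (a,b)_∞ = +1.
v=5: a=5^-1·(≡4), b=5^-1·(≡3) mod 5; (4|5)=+1, (3|5)=-1; (−1)^{-1·-1·2}·(+1)^-1·(-1)^-1 = -1.
|Ram(45305, 1676285)| = 4, even; anisotropic at {5, 13, 17, 37}.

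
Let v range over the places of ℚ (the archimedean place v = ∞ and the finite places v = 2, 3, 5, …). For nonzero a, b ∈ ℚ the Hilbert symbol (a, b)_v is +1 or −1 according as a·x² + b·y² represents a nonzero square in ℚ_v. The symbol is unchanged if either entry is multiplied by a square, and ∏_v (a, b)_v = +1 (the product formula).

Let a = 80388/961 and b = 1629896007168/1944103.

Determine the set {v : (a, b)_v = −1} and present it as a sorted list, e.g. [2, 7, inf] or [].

(a, b) ≡ (2233, 4466) mod (ℚ^×)²; places V = {2, 3, 7, 11, 13, 17, 29, 31, ∞}.
(a,b)_29: α=1, u≡26; β=1, v≡24 (mod 29); (26|29)=-1, (24|29)=+1; sign (−1)^0·-1^1·+1^1 = -1.
(a,b)_13: α=0, u≡4; β=2, v≡8 (mod 13); (4|13)=+1, (8|13)=-1; sign (−1)^0·+1^2·-1^0 = +1.
(a,b)_17: α=0, u≡7; β=-2, v≡11 (mod 17); (7|17)=-1, (11|17)=-1; sign (−1)^0·-1^-2·-1^0 = +1.
(a,b)_11: α=1, u≡1; β=1, v≡2 (mod 11); (1|11)=+1, (2|11)=-1; sign (−1)^1·+1^1·-1^1 = +1.
(a,b)_7: α=1, u≡2; β=-1, v≡4 (mod 7); (2|7)=+1, (4|7)=+1; sign (−1)^1·+1^-1·+1^1 = -1.
(a,b)_31: α=-2, u≡5; β=-2, v≡7 (mod 31); (5|31)=+1, (7|31)=+1; sign (−1)^0·+1^-2·+1^-2 = +1.
(a,b)_3: α=2, u≡1; β=10, v≡2 (mod 3); (1|3)=+1, (2|3)=-1; sign (−1)^0·+1^10·-1^2 = +1.
(a,b)_2: α=2, β=9; u≡1, v≡1 (mod 8); ε(u)ε(v)=0·0, αω(v)=2·0, βω(u)=9·0; sum ≡ 0  ⇒  +1.
(a,b)_∞: sgn(2233)=+, sgn(4466)=+, so +1.
Ram(2233, 4466) = {7, 29}; no ℚ_7-point on the conic.

[7, 29]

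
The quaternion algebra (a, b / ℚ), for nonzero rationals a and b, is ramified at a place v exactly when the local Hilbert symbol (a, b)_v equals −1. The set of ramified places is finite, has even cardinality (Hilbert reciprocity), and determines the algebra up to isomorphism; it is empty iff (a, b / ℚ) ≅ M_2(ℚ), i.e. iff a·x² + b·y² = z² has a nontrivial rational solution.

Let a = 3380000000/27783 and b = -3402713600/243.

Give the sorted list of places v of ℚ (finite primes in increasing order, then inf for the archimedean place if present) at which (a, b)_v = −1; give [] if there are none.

[2, 3, 5, 7]

Mod squares: a ≡ 35, b ≡ -78. Check v ∈ {∞, 2, 3, 5, 7, 11, 13}.
v=3: a=3^-4·(≡2), b=3^-5·(≡1) mod 3; (2|3)=-1, (1|3)=+1; (−1)^{-4·-5·1}·(-1)^-5·(+1)^-4 = -1.
v=7: a=7^-3·(≡5), b=7^0·(≡3) mod 7; (5|7)=-1, (3|7)=-1; (−1)^{-3·0·3}·(-1)^0·(-1)^-3 = -1.
v=5: a=5^7·(≡3), b=5^2·(≡2) mod 5; (3|5)=-1, (2|5)=-1; (−1)^{7·2·2}·(-1)^2·(-1)^7 = -1.
v=13: a=13^2·(≡10), b=13^3·(≡8) mod 13; (10|13)=+1, (8|13)=-1; (−1)^{2·3·6}·(+1)^3·(-1)^2 = +1.
v=∞: 35 > 0 and -78 < 0  ⇒  (a,b)_∞ = +1.
v=2: v_2(a)=8, v_2(b)=9; units ≡ 3, 1 (mod 8); ε·ε+αω+βω = 1·0+8·0+9·1 ≡ 1  ⇒  (a,b)_2 = -1.
v=11: a=11^0·(≡10), b=11^2·(≡10) mod 11; (10|11)=-1, (10|11)=-1; (−1)^{0·2·5}·(-1)^2·(-1)^0 = +1.
|Ram(35, -78)| = 4, even; anisotropic at {2, 3, 5, 7}.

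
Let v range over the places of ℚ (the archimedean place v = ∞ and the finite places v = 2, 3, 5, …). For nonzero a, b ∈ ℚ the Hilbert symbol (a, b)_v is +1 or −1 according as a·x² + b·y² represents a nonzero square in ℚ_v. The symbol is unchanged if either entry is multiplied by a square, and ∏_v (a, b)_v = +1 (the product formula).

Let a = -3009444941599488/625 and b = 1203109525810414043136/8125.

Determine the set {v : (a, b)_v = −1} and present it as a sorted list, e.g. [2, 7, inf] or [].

Mod squares: a ≡ -483, b ≡ 29393. Check v ∈ {∞, 2, 3, 5, 7, 13, 17, 19, 23}.
v=19: a=19^2·(≡1), b=19^3·(≡3) mod 19; (1|19)=+1, (3|19)=-1; (−1)^{2·3·9}·(+1)^3·(-1)^2 = +1.
v=2: v_2(a)=8, v_2(b)=14; units ≡ 5, 1 (mod 8); ε·ε+αω+βω = 0·0+8·0+14·1 ≡ 0  ⇒  (a,b)_2 = +1.
v=13: a=13^0·(≡11), b=13^-1·(≡3) mod 13; (11|13)=-1, (3|13)=+1; (−1)^{0·-1·6}·(-1)^-1·(+1)^0 = -1.
v=7: a=7^3·(≡2), b=7^3·(≡3) mod 7; (2|7)=+1, (3|7)=-1; (−1)^{3·3·3}·(+1)^3·(-1)^3 = +1.
v=23: a=23^3·(≡6), b=23^4·(≡20) mod 23; (6|23)=+1, (20|23)=-1; (−1)^{3·4·11}·(+1)^4·(-1)^3 = -1.
v=∞: -483 < 0 and 29393 > 0  ⇒  (a,b)_∞ = +1.
v=3: a=3^3·(≡1), b=3^8·(≡2) mod 3; (1|3)=+1, (2|3)=-1; (−1)^{3·8·1}·(+1)^8·(-1)^3 = -1.
v=5: a=5^-4·(≡2), b=5^-4·(≡2) mod 5; (2|5)=-1, (2|5)=-1; (−1)^{-4·-4·2}·(-1)^-4·(-1)^-4 = +1.
v=17: a=17^2·(≡3), b=17^1·(≡7) mod 17; (3|17)=-1, (7|17)=-1; (−1)^{2·1·8}·(-1)^1·(-1)^2 = -1.
|Ram(-483, 29393)| = 4, even; anisotropic at {3, 13, 17, 23}.

[3, 13, 17, 23]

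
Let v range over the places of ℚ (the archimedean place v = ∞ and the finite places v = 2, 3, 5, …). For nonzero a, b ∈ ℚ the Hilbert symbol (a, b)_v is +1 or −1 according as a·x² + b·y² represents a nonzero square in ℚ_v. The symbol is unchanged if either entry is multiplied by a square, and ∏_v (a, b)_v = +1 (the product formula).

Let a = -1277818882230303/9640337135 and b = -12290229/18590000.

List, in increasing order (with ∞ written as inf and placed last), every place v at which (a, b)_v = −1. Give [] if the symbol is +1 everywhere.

[3, inf]

(a, b) ≡ (-81345, -319) mod (ℚ^×)²; places V = {2, 3, 5, 7, 11, 13, 17, 19, 29, 31, ∞}.
(a,b)_7: α=4, u≡1; β=2, v≡5 (mod 7); (1|7)=+1, (5|7)=-1; sign (−1)^0·+1^2·-1^4 = +1.
(a,b)_11: α=-1, u≡2; β=-1, v≡4 (mod 11); (2|11)=-1, (4|11)=+1; sign (−1)^1·-1^-1·+1^-1 = +1.
(a,b)_5: α=-1, u≡1; β=-4, v≡4 (mod 5); (1|5)=+1, (4|5)=+1; sign (−1)^0·+1^-4·+1^-1 = +1.
(a,b)_2: α=0, β=-4; u≡7, v≡1 (mod 8); ε(u)ε(v)=1·0, αω(v)=0·0, βω(u)=-4·0; sum ≡ 0  ⇒  +1.
(a,b)_∞: sgn(-81345)=−, sgn(-319)=−, so -1.
(a,b)_29: α=5, u≡3; β=1, v≡19 (mod 29); (3|29)=-1, (19|29)=-1; sign (−1)^0·-1^1·-1^5 = +1.
(a,b)_3: α=3, u≡2; β=2, v≡2 (mod 3); (2|3)=-1, (2|3)=-1; sign (−1)^0·-1^2·-1^3 = -1.
(a,b)_17: α=-1, u≡9; β=0, v≡13 (mod 17); (9|17)=+1, (13|17)=+1; sign (−1)^0·+1^0·+1^-1 = +1.
(a,b)_19: α=-2, u≡8; β=0, v≡16 (mod 19); (8|19)=-1, (16|19)=+1; sign (−1)^0·-1^0·+1^-2 = +1.
(a,b)_13: α=-4, u≡1; β=-2, v≡7 (mod 13); (1|13)=+1, (7|13)=-1; sign (−1)^0·+1^-2·-1^-4 = +1.
(a,b)_31: α=2, u≡24; β=2, v≡13 (mod 31); (24|31)=-1, (13|31)=-1; sign (−1)^0·-1^2·-1^2 = +1.
|Ram(-81345, -319)| = 2, even; anisotropic at {3, ∞}.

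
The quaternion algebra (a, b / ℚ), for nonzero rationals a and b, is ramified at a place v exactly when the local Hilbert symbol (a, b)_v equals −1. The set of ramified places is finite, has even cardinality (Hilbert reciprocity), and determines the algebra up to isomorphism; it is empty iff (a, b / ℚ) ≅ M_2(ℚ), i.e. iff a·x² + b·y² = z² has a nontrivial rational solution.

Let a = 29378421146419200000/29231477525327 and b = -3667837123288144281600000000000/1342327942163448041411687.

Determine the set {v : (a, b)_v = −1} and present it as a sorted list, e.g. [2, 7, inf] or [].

[2, 5, 19, 31]

(a, b) ≡ (67735, -203205) mod (ℚ^×)²; places V = {2, 3, 5, 7, 11, 17, 19, 23, 31, ∞}.
(a,b)_2: α=18, β=28; u≡7, v≡3 (mod 8); ε(u)ε(v)=1·1, αω(v)=18·1, βω(u)=28·0; sum ≡ 1  ⇒  -1.
(a,b)_5: α=5, u≡2; β=11, v≡1 (mod 5); (2|5)=-1, (1|5)=+1; sign (−1)^0·-1^11·+1^5 = -1.
(a,b)_19: α=1, u≡14; β=1, v≡8 (mod 19); (14|19)=-1, (8|19)=-1; sign (−1)^1·-1^1·-1^1 = -1.
(a,b)_∞: sgn(67735)=+, sgn(-203205)=−, so +1.
(a,b)_3: α=6, u≡1; β=9, v≡2 (mod 3); (1|3)=+1, (2|3)=-1; sign (−1)^0·+1^9·-1^6 = +1.
(a,b)_17: α=4, u≡11; β=6, v≡2 (mod 17); (11|17)=-1, (2|17)=+1; sign (−1)^0·-1^6·+1^4 = +1.
(a,b)_31: α=1, u≡22; β=1, v≡13 (mod 31); (22|31)=-1, (13|31)=-1; sign (−1)^1·-1^1·-1^1 = -1.
(a,b)_11: α=-10, u≡7; β=-16, v≡5 (mod 11); (7|11)=-1, (5|11)=+1; sign (−1)^0·-1^-16·+1^-10 = +1.
(a,b)_7: α=-2, u≡5; β=-4, v≡5 (mod 7); (5|7)=-1, (5|7)=-1; sign (−1)^0·-1^-4·-1^-2 = +1.
(a,b)_23: α=-1, u≡13; β=-3, v≡14 (mod 23); (13|23)=+1, (14|23)=-1; sign (−1)^1·+1^-3·-1^-1 = +1.
(67735, -203205 / ℚ) ramifies at {2, 5, 19, 31}: a division algebra.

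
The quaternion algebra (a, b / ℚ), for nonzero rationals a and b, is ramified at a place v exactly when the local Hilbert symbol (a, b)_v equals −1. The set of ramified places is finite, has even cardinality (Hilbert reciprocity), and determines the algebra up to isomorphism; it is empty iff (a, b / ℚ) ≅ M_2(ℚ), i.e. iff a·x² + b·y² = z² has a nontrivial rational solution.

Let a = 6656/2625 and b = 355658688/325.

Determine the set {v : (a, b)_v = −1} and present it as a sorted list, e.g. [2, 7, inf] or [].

Mod squares: a ≡ 2730, b ≡ 91. Check v ∈ {∞, 2, 3, 5, 7, 11, 13}.
v=7: a=7^-1·(≡5), b=7^1·(≡6) mod 7; (5|7)=-1, (6|7)=-1; (−1)^{-1·1·3}·(-1)^1·(-1)^-1 = -1.
v=5: a=5^-3·(≡1), b=5^-2·(≡1) mod 5; (1|5)=+1, (1|5)=+1; (−1)^{-3·-2·2}·(+1)^-2·(+1)^-3 = +1.
v=2: v_2(a)=9, v_2(b)=6; units ≡ 5, 3 (mod 8); ε·ε+αω+βω = 0·1+9·1+6·1 ≡ 1  ⇒  (a,b)_2 = -1.
v=11: a=11^0·(≡8), b=11^2·(≡3) mod 11; (8|11)=-1, (3|11)=+1; (−1)^{0·2·5}·(-1)^2·(+1)^0 = +1.
v=∞: 2730 > 0 and 91 > 0  ⇒  (a,b)_∞ = +1.
v=3: a=3^-1·(≡1), b=3^8·(≡1) mod 3; (1|3)=+1, (1|3)=+1; (−1)^{-1·8·1}·(+1)^8·(+1)^-1 = +1.
v=13: a=13^1·(≡8), b=13^-1·(≡5) mod 13; (8|13)=-1, (5|13)=-1; (−1)^{1·-1·6}·(-1)^-1·(-1)^1 = +1.
(2730, 91 / ℚ) ramifies at {2, 7}: a division algebra.

[2, 7]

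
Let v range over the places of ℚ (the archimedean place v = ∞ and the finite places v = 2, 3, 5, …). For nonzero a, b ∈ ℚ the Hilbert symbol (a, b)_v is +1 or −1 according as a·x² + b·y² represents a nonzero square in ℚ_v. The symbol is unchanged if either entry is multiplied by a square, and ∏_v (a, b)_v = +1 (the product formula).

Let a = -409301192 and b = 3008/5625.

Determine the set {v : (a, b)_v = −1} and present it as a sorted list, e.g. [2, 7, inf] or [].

[2, 47]

(a, b) ≡ (-46322, 47) mod (ℚ^×)²; places V = {2, 3, 5, 19, 23, 47, 53, ∞}.
(a,b)_47: α=2, u≡33; β=1, v≡2 (mod 47); (33|47)=-1, (2|47)=+1; sign (−1)^0·-1^1·+1^2 = -1.
(a,b)_53: α=1, u≡19; β=0, v≡36 (mod 53); (19|53)=-1, (36|53)=+1; sign (−1)^0·-1^0·+1^1 = +1.
(a,b)_19: α=1, u≡13; β=0, v≡6 (mod 19); (13|19)=-1, (6|19)=+1; sign (−1)^0·-1^0·+1^1 = +1.
(a,b)_2: α=3, β=6; u≡7, v≡7 (mod 8); ε(u)ε(v)=1·1, αω(v)=3·0, βω(u)=6·0; sum ≡ 1  ⇒  -1.
(a,b)_5: α=0, u≡3; β=-4, v≡2 (mod 5); (3|5)=-1, (2|5)=-1; sign (−1)^0·-1^-4·-1^0 = +1.
(a,b)_3: α=0, u≡1; β=-2, v≡2 (mod 3); (1|3)=+1, (2|3)=-1; sign (−1)^0·+1^-2·-1^0 = +1.
(a,b)_∞: sgn(-46322)=−, sgn(47)=+, so +1.
(a,b)_23: α=1, u≡17; β=0, v≡12 (mod 23); (17|23)=-1, (12|23)=+1; sign (−1)^0·-1^0·+1^1 = +1.
Ram(-46322, 47) = {2, 47}; no ℚ_2-point on the conic.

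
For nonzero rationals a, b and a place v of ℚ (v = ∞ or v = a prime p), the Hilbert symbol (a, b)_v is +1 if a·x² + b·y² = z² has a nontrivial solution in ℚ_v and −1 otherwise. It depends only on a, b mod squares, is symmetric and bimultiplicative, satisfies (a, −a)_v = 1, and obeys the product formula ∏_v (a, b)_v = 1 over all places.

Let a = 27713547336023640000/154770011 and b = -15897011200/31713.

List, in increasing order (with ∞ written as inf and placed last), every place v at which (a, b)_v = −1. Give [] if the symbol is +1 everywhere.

[11, 19, 23, 29]

(a, b) ≡ (46189, -418209) mod (ℚ^×)²; places V = {2, 3, 5, 7, 11, 13, 17, 19, 23, 29, 31, ∞}.
(a,b)_23: α=2, u≡20; β=1, v≡5 (mod 23); (20|23)=-1, (5|23)=-1; sign (−1)^0·-1^1·-1^2 = -1.
(a,b)_19: α=1, u≡12; β=1, v≡18 (mod 19); (12|19)=-1, (18|19)=-1; sign (−1)^1·-1^1·-1^1 = -1.
(a,b)_29: α=4, u≡3; β=1, v≡3 (mod 29); (3|29)=-1, (3|29)=-1; sign (−1)^0·-1^1·-1^4 = -1.
(a,b)_7: α=2, u≡3; β=2, v≡6 (mod 7); (3|7)=-1, (6|7)=-1; sign (−1)^0·-1^2·-1^2 = +1.
(a,b)_2: α=6, β=10; u≡5, v≡7 (mod 8); ε(u)ε(v)=0·1, αω(v)=6·0, βω(u)=10·1; sum ≡ 0  ⇒  +1.
(a,b)_13: α=1, u≡4; β=0, v≡10 (mod 13); (4|13)=+1, (10|13)=+1; sign (−1)^0·+1^0·+1^1 = +1.
(a,b)_5: α=4, u≡4; β=2, v≡4 (mod 5); (4|5)=+1, (4|5)=+1; sign (−1)^0·+1^2·+1^4 = +1.
(a,b)_31: α=-2, u≡29; β=-2, v≡17 (mod 31); (29|31)=-1, (17|31)=-1; sign (−1)^0·-1^-2·-1^-2 = +1.
(a,b)_17: α=1, u≡6; β=0, v≡13 (mod 17); (6|17)=-1, (13|17)=+1; sign (−1)^0·-1^0·+1^1 = +1.
(a,b)_11: α=-5, u≡2; β=-1, v≡7 (mod 11); (2|11)=-1, (7|11)=-1; sign (−1)^1·-1^-1·-1^-5 = -1.
(a,b)_3: α=2, u≡1; β=-1, v≡1 (mod 3); (1|3)=+1, (1|3)=+1; sign (−1)^0·+1^-1·+1^2 = +1.
(a,b)_∞: sgn(46189)=+, sgn(-418209)=−, so +1.
Ram(46189, -418209) = {11, 19, 23, 29}; no ℚ_11-point on the conic.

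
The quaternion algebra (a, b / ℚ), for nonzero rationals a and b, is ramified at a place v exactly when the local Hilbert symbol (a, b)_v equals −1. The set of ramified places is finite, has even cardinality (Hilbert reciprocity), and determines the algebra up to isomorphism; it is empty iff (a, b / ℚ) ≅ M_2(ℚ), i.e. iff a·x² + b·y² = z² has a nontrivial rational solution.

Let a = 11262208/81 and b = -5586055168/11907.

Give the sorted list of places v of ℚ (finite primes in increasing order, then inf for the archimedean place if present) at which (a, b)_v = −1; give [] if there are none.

[37, 41]

(a, b) ≡ (43993, -4091349) mod (ℚ^×)²; places V = {2, 3, 7, 29, 31, 37, 41, ∞}.
(a,b)_31: α=0, u≡18; β=1, v≡5 (mod 31); (18|31)=+1, (5|31)=+1; sign (−1)^0·+1^1·+1^0 = +1.
(a,b)_37: α=1, u≡19; β=1, v≡26 (mod 37); (19|37)=-1, (26|37)=+1; sign (−1)^0·-1^1·+1^1 = -1.
(a,b)_∞: sgn(43993)=+, sgn(-4091349)=−, so +1.
(a,b)_2: α=8, β=12; u≡1, v≡3 (mod 8); ε(u)ε(v)=0·1, αω(v)=8·1, βω(u)=12·0; sum ≡ 0  ⇒  +1.
(a,b)_3: α=-4, u≡1; β=-5, v≡2 (mod 3); (1|3)=+1, (2|3)=-1; sign (−1)^0·+1^-5·-1^-4 = +1.
(a,b)_7: α=0, u≡5; β=-2, v≡4 (mod 7); (5|7)=-1, (4|7)=+1; sign (−1)^0·-1^-2·+1^0 = +1.
(a,b)_41: α=1, u≡12; β=1, v≡39 (mod 41); (12|41)=-1, (39|41)=+1; sign (−1)^0·-1^1·+1^1 = -1.
(a,b)_29: α=1, u≡22; β=1, v≡25 (mod 29); (22|29)=+1, (25|29)=+1; sign (−1)^0·+1^1·+1^1 = +1.
(43993, -4091349 / ℚ) ramifies at {37, 41}: a division algebra.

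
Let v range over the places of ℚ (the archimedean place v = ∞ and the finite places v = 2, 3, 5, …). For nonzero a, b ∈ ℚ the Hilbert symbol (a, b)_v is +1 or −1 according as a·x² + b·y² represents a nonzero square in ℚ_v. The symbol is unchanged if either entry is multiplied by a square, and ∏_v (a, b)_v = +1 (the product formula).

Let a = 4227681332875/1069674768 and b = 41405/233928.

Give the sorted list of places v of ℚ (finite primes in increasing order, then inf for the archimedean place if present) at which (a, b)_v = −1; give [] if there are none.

[2, 5, 11, 19]

Mod squares: a ≡ 40755, b ≡ 10. Check v ∈ {∞, 2, 3, 5, 7, 11, 13, 19}.
v=2: v_2(a)=-4, v_2(b)=-3; units ≡ 3, 5 (mod 8); ε·ε+αω+βω = 1·0+-4·1+-3·1 ≡ 1  ⇒  (a,b)_2 = -1.
v=7: a=7^2·(≡4), b=7^2·(≡6) mod 7; (4|7)=+1, (6|7)=-1; (−1)^{2·2·3}·(+1)^2·(-1)^2 = +1.
v=5: a=5^3·(≡1), b=5^1·(≡2) mod 5; (1|5)=+1, (2|5)=-1; (−1)^{3·1·2}·(+1)^1·(-1)^3 = -1.
v=19: a=19^-5·(≡17), b=19^-2·(≡2) mod 19; (17|19)=+1, (2|19)=-1; (−1)^{-5·-2·9}·(+1)^-2·(-1)^-5 = -1.
v=11: a=11^1·(≡1), b=11^0·(≡6) mod 11; (1|11)=+1, (6|11)=-1; (−1)^{1·0·5}·(+1)^0·(-1)^1 = -1.
v=3: a=3^-3·(≡1), b=3^-4·(≡1) mod 3; (1|3)=+1, (1|3)=+1; (−1)^{-3·-4·1}·(+1)^-4·(+1)^-3 = +1.
v=13: a=13^7·(≡8), b=13^2·(≡4) mod 13; (8|13)=-1, (4|13)=+1; (−1)^{7·2·6}·(-1)^2·(+1)^7 = +1.
v=∞: 40755 > 0 and 10 > 0  ⇒  (a,b)_∞ = +1.
(40755, 10 / ℚ) ramifies at {2, 5, 11, 19}: a division algebra.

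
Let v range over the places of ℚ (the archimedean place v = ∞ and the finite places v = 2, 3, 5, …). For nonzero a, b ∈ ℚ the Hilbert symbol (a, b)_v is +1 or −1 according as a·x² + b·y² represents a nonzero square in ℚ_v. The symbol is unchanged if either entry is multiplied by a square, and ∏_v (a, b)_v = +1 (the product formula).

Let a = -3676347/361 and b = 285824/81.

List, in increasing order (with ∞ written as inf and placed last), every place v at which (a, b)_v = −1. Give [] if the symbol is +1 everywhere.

(a, b) ≡ (-3, 4466) mod (ℚ^×)²; places V = {2, 3, 7, 11, 19, 29, 41, ∞}.
(a,b)_∞: sgn(-3)=−, sgn(4466)=+, so +1.
(a,b)_41: α=2, u≡12; β=0, v≡28 (mod 41); (12|41)=-1, (28|41)=-1; sign (−1)^0·-1^0·-1^2 = +1.
(a,b)_11: α=0, u≡2; β=1, v≡6 (mod 11); (2|11)=-1, (6|11)=-1; sign (−1)^0·-1^1·-1^0 = -1.
(a,b)_19: α=-2, u≡1; β=0, v≡9 (mod 19); (1|19)=+1, (9|19)=+1; sign (−1)^0·+1^0·+1^-2 = +1.
(a,b)_29: α=0, u≡21; β=1, v≡20 (mod 29); (21|29)=-1, (20|29)=+1; sign (−1)^0·-1^1·+1^0 = -1.
(a,b)_3: α=7, u≡2; β=-4, v≡2 (mod 3); (2|3)=-1, (2|3)=-1; sign (−1)^0·-1^-4·-1^7 = -1.
(a,b)_2: α=0, β=7; u≡5, v≡1 (mod 8); ε(u)ε(v)=0·0, αω(v)=0·0, βω(u)=7·1; sum ≡ 1  ⇒  -1.
(a,b)_7: α=0, u≡1; β=1, v≡2 (mod 7); (1|7)=+1, (2|7)=+1; sign (−1)^0·+1^1·+1^0 = +1.
|Ram(-3, 4466)| = 4, even; anisotropic at {2, 3, 11, 29}.

[2, 3, 11, 29]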